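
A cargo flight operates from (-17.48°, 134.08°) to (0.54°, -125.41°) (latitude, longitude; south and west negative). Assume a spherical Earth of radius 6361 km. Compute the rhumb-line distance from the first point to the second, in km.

Rhumb course C = atan2(Δλ, Δψ) with Δψ = ln[tan(π/4+φ₂/2)/tan(π/4+φ₁/2)] = +0.3194, Δλ = +1.7542 → C = 79.68°
d = R·|Δφ| / |cos C| = 6361·0.31451 / 0.17910 = 11170 km

11170 km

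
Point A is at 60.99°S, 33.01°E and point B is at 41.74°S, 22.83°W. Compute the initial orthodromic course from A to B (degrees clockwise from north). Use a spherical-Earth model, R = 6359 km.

N = sin Δλ·cos φ₂ = -0.6174;  D = cos φ₁ sin φ₂ − sin φ₁ cos φ₂ cos Δλ = +0.0435
initial course = atan2(N, D) = 274.03°

274.0°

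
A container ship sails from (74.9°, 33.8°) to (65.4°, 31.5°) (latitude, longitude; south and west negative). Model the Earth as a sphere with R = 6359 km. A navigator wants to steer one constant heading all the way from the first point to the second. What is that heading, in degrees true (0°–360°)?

Meridional parts: M(φ₁)=+2.0209, M(φ₂)=+1.5231 → ΔM = -0.4978;  Δλ = -0.0401 rad
tan C = Δλ / ΔM = +0.0806 → C = 184.61°

184.6°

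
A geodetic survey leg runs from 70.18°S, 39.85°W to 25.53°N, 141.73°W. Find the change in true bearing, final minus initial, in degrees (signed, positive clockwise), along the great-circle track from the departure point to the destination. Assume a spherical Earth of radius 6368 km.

At departure: θ₁ = atan2(sin Δλ cos φ₂, cos φ₁ sin φ₂ − sin φ₁ cos φ₂ cos Δλ) = 268.14°
At arrival: θ₂ = atan2(sin Δλ cos φ₁, −cos φ₂ sin φ₁ + sin φ₂ cos φ₁ cos Δλ) = 337.94°
Δθ = θ₂ − θ₁ = +69.8°

+69.8°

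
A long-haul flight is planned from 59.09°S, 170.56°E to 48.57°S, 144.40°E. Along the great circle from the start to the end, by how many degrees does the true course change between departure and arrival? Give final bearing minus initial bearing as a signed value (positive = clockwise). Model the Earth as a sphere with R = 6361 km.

+21.3°

At departure: θ₁ = atan2(sin Δλ cos φ₂, cos φ₁ sin φ₂ − sin φ₁ cos φ₂ cos Δλ) = 293.10°
At arrival: θ₂ = atan2(sin Δλ cos φ₁, −cos φ₂ sin φ₁ + sin φ₂ cos φ₁ cos Δλ) = 314.43°
Δθ = θ₂ − θ₁ = +21.3°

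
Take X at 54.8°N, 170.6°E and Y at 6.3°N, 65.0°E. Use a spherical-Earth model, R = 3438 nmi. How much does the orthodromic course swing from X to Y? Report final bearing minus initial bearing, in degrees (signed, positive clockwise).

-72.6°

At departure: θ₁ = atan2(sin Δλ cos φ₂, cos φ₁ sin φ₂ − sin φ₁ cos φ₂ cos Δλ) = 286.40°
At arrival: θ₂ = atan2(sin Δλ cos φ₁, −cos φ₂ sin φ₁ + sin φ₂ cos φ₁ cos Δλ) = 213.80°
Δθ = θ₂ − θ₁ = -72.6°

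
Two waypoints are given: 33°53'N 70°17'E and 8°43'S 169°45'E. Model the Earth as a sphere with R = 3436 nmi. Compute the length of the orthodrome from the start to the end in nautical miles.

Haversine: a = sin²(Δφ/2)+cos φ₁ cos φ₂ sin²(Δλ/2) = 0.60973;  σ = 2·atan2(√a,√(1−a))
σ = 102.677° → d = Rσ = 3436·1.79205 = 6157 nmi

6157 nmi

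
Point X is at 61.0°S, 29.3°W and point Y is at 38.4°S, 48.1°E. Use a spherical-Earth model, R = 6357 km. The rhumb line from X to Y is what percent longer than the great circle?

Great circle: σ = 0.8942 rad → d_gc = Rσ = 5684.4 km
Rhumb: Δφ = +0.3944, Δλ = +1.3509, Δψ = +0.6255, q = Δφ/Δψ = 0.6306 → d_rh = R√(Δφ²+q²Δλ²) = 5967.5 km
Excess = (5967.5 − 5684.4) / 5684.4 = 283.1 / 5684.4 = 4.98% ≈ 5.0%

5.0%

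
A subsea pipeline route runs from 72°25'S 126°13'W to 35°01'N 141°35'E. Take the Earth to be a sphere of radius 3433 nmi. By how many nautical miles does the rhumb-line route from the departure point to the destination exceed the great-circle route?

219 nmi

Great circle: cos σ = sin φ₁ sin φ₂ + cos φ₁ cos φ₂ cos Δλ,  σ = 2.1610 rad → d_gc = 7418.6 nmi
Rhumb line: Δψ = +2.5197, q = Δφ/Δψ = 0.7442, d_rh = R√(Δφ²+q²Δλ²) = 7637.8 nmi
Excess = 7637.8 − 7418.6 = 219.2 ≈ 219 nmi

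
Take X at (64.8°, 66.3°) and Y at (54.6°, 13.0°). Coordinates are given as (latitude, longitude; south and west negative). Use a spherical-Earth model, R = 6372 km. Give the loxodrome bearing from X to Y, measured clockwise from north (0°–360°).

249.1°

Meridional parts: M(φ₁)=+1.4982, M(φ₂)=+1.1421 → ΔM = -0.3561;  Δλ = -0.9303 rad
tan C = Δλ / ΔM = +2.6123 → C = 249.05°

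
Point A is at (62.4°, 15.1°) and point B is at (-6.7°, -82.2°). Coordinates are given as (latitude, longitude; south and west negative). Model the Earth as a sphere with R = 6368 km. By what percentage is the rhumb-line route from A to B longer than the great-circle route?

4.3%

Great circle: σ = 1.7334 rad → d_gc = Rσ = 11038.1 km
Rhumb: Δφ = -1.2060, Δλ = -1.6982, Δψ = -1.5212, q = Δφ/Δψ = 0.7928 → d_rh = R√(Δφ²+q²Δλ²) = 11510.5 km
Excess = (11510.5 − 11038.1) / 11038.1 = 472.4 / 11038.1 = 4.28% ≈ 4.3%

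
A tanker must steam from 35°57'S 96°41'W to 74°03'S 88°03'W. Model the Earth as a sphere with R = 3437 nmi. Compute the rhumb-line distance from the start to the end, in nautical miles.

2301 nmi

Δψ = ln[tan(π/4+φ₂/2)/tan(π/4+φ₁/2)] = -1.2922;  Δφ = -0.6650 rad,  Δλ = +0.1507 rad
q = Δφ/Δψ = 0.5146
d = R·√(Δφ² + q²Δλ²) = 3437·0.66948 = 2301 nmi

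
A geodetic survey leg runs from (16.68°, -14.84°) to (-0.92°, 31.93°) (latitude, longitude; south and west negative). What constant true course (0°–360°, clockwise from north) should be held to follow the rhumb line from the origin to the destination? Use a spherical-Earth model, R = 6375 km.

110.9°

Meridional parts: M(φ₁)=+0.2953, M(φ₂)=-0.0161 → ΔM = -0.3114;  Δλ = +0.8163 rad
tan C = Δλ / ΔM = -2.6215 → C = 110.88°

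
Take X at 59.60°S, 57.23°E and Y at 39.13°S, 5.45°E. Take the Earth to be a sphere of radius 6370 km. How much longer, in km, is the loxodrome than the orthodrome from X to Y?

88 km

Great circle: cos σ = sin φ₁ sin φ₂ + cos φ₁ cos φ₂ cos Δλ,  σ = 0.6646 rad → d_gc = 4233.4 km
Rhumb line: Δψ = +0.5599, q = Δφ/Δψ = 0.6381, d_rh = R√(Δφ²+q²Δλ²) = 4321.4 km
Excess = 4321.4 − 4233.4 = 88.0 ≈ 88 km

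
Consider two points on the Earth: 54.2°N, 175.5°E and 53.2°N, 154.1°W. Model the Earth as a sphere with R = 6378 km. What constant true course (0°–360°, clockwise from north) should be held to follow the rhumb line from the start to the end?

93.2°

Δψ = ln[tan(π/4+φ₂/2)/tan(π/4+φ₁/2)] = -0.0295
Δλ = +0.5306 rad (taken the short way round)
course = atan2(Δλ, Δψ) = 93.18°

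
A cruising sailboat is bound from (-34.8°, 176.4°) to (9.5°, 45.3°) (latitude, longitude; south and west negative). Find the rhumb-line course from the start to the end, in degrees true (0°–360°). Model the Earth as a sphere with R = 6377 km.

Meridional parts: M(φ₁)=-0.6486, M(φ₂)=+0.1666 → ΔM = +0.8152;  Δλ = -2.2881 rad
tan C = Δλ / ΔM = -2.8070 → C = 289.61°

289.6°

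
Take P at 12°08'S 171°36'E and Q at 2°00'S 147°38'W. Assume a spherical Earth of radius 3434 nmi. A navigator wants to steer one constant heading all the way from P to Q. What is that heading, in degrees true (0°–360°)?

75.9°

Meridional parts: M(φ₁)=-0.2134, M(φ₂)=-0.0349 → ΔM = +0.1785;  Δλ = +0.7115 rad
tan C = Δλ / ΔM = +3.9871 → C = 75.92°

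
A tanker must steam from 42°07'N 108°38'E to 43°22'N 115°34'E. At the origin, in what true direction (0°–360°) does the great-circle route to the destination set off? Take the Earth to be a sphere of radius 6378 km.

θ = atan2( sin Δλ·cos φ₂ ,  cos φ₁ sin φ₂ − sin φ₁ cos φ₂ cos Δλ )
  = atan2(+0.0878, +0.0254) = 73.87°

73.9°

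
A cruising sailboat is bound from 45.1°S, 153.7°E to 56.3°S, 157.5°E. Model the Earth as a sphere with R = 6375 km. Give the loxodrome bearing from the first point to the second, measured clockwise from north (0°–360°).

Meridional parts: M(φ₁)=-0.8838, M(φ₂)=-1.1945 → ΔM = -0.3106;  Δλ = +0.0663 rad
tan C = Δλ / ΔM = -0.2135 → C = 167.95°

167.9°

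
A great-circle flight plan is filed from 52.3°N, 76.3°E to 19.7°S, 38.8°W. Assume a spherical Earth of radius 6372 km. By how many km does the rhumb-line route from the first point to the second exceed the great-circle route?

Great circle: cos σ = sin φ₁ sin φ₂ + cos φ₁ cos φ₂ cos Δλ,  σ = 2.1071 rad → d_gc = 13426.3 km
Rhumb line: Δψ = -1.4255, q = Δφ/Δψ = 0.8815, d_rh = R√(Δφ²+q²Δλ²) = 13836.5 km
Excess = 13836.5 − 13426.3 = 410.2 ≈ 410 km

410 km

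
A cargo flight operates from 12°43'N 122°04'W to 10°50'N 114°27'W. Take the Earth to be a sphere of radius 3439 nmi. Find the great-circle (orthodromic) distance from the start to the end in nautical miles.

Haversine: a = sin²(Δφ/2)+cos φ₁ cos φ₂ sin²(Δλ/2) = 0.00450;  σ = 2·atan2(√a,√(1−a))
σ = 7.690° → d = Rσ = 3439·0.13422 = 462 nmi

462 nmi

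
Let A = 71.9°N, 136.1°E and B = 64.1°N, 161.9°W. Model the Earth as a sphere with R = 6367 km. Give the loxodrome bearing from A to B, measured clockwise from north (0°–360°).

Meridional parts: M(φ₁)=+1.8371, M(φ₂)=+1.4699 → ΔM = -0.3672;  Δλ = +1.0821 rad
tan C = Δλ / ΔM = -2.9469 → C = 108.74°

108.7°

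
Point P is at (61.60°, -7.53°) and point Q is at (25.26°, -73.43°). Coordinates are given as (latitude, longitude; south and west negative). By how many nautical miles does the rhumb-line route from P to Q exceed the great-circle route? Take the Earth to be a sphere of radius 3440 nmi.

Great circle: cos σ = sin φ₁ sin φ₂ + cos φ₁ cos φ₂ cos Δλ,  σ = 0.9872 rad → d_gc = 3396.0 nmi
Rhumb line: Δψ = -0.9183, q = Δφ/Δψ = 0.6907, d_rh = R√(Δφ²+q²Δλ²) = 3496.8 nmi
Excess = 3496.8 − 3396.0 = 100.8 ≈ 101 nmi

101 nmi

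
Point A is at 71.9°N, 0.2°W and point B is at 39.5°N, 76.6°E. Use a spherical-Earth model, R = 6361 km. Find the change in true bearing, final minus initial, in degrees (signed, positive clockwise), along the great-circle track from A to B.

+68.6°

At departure: θ₁ = atan2(sin Δλ cos φ₂, cos φ₁ sin φ₂ − sin φ₁ cos φ₂ cos Δλ) = 87.70°
At arrival: θ₂ = atan2(sin Δλ cos φ₁, −cos φ₂ sin φ₁ + sin φ₂ cos φ₁ cos Δλ) = 156.28°
Δθ = θ₂ − θ₁ = +68.6°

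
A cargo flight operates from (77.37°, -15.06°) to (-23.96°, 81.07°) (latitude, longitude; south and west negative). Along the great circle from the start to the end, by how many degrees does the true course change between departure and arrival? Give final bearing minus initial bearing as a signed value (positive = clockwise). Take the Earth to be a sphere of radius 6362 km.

+76.6°

Initial bearing θ₁ = atan2(sin Δλ cos φ₂, cos φ₁ sin φ₂ − sin φ₁ cos φ₂ cos Δλ) = 89.59°
Final bearing θ₂ = (initial bearing from the destination back to the start) + 180° = 166.16°
Δθ = θ₂ − θ₁ = +76.6°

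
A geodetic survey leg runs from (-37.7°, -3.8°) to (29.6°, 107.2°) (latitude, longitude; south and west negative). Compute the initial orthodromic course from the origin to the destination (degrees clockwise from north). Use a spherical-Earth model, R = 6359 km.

N = sin Δλ·cos φ₂ = +0.8117;  D = cos φ₁ sin φ₂ − sin φ₁ cos φ₂ cos Δλ = +0.2003
initial course = atan2(N, D) = 76.14°

76.1°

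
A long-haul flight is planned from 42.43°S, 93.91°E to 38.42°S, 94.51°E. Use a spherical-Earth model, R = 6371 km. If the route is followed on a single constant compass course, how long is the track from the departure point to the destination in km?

449 km

Rhumb course C = atan2(Δλ, Δψ) with Δψ = ln[tan(π/4+φ₂/2)/tan(π/4+φ₁/2)] = +0.0920, Δλ = +0.0105 → C = 6.49°
d = R·|Δφ| / |cos C| = 6371·0.06999 / 0.99358 = 449 km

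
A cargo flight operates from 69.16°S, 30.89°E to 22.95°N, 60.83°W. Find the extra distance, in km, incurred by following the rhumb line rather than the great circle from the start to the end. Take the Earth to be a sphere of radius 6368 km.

416 km

Great circle: cos σ = sin φ₁ sin φ₂ + cos φ₁ cos φ₂ cos Δλ,  σ = 1.9544 rad → d_gc = 12445.5 km
Rhumb line: Δψ = +2.1051, q = Δφ/Δψ = 0.7637, d_rh = R√(Δφ²+q²Δλ²) = 12861.1 km
Excess = 12861.1 − 12445.5 = 415.6 ≈ 416 km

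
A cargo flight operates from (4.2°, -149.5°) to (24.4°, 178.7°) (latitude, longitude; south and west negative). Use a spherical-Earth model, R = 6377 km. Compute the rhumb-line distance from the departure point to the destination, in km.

4084 km

Rhumb course C = atan2(Δλ, Δψ) with Δψ = ln[tan(π/4+φ₂/2)/tan(π/4+φ₁/2)] = +0.3660, Δλ = -0.5550 → C = 303.40°
d = R·|Δφ| / |cos C| = 6377·0.35256 / 0.55050 = 4084 km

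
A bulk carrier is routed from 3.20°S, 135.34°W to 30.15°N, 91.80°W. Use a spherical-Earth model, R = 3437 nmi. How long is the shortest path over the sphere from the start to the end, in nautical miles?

3197 nmi

cos σ = sin φ₁ sin φ₂ + cos φ₁ cos φ₂ cos Δλ
      = sin(-3.20°)sin(30.15°) + cos(-3.20°)cos(30.15°)cos(43.54°) = 0.5978
σ = 53.287° → d = Rσ = 3437·0.93003 = 3197 nmi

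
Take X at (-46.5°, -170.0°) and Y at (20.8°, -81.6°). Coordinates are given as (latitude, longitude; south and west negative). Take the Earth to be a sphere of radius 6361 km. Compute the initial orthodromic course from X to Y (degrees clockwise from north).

74.3°

N = sin Δλ·cos φ₂ = +0.9345;  D = cos φ₁ sin φ₂ − sin φ₁ cos φ₂ cos Δλ = +0.2634
initial course = atan2(N, D) = 74.26°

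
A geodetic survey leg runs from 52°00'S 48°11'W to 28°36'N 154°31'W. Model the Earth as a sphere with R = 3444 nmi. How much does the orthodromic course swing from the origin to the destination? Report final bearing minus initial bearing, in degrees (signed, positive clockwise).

+39.1°

At departure: θ₁ = atan2(sin Δλ cos φ₂, cos φ₁ sin φ₂ − sin φ₁ cos φ₂ cos Δλ) = 276.78°
At arrival: θ₂ = atan2(sin Δλ cos φ₁, −cos φ₂ sin φ₁ + sin φ₂ cos φ₁ cos Δλ) = 315.87°
Δθ = θ₂ − θ₁ = +39.1°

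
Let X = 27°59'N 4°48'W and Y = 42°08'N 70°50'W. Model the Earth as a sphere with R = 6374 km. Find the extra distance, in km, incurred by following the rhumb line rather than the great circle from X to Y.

124 km

Great circle: cos σ = sin φ₁ sin φ₂ + cos φ₁ cos φ₂ cos Δλ,  σ = 0.9511 rad → d_gc = 6062.3 km
Rhumb line: Δψ = +0.3032, q = Δφ/Δψ = 0.8144, d_rh = R√(Δφ²+q²Δλ²) = 6186.4 km
Excess = 6186.4 − 6062.3 = 124.1 ≈ 124 km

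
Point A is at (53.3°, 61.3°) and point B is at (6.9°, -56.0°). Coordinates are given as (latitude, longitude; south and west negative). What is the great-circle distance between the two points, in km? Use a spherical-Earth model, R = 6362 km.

11118 km

cos σ = sin φ₁ sin φ₂ + cos φ₁ cos φ₂ cos Δλ
      = sin(53.30°)sin(6.90°) + cos(53.30°)cos(6.90°)cos(-117.30°) = -0.1758
σ = 100.125° → d = Rσ = 6362·1.74751 = 11118 km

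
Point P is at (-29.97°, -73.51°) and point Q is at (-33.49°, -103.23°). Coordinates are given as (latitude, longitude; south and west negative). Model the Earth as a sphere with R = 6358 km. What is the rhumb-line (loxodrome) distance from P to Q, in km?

2831 km

Δψ = ln[tan(π/4+φ₂/2)/tan(π/4+φ₁/2)] = -0.0723;  Δφ = -0.0614 rad,  Δλ = -0.5187 rad
q = Δφ/Δψ = 0.8503
d = R·√(Δφ² + q²Δλ²) = 6358·0.44532 = 2831 km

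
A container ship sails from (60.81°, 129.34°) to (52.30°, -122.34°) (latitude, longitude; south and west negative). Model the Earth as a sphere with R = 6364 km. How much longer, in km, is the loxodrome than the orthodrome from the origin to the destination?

Great circle: cos σ = sin φ₁ sin φ₂ + cos φ₁ cos φ₂ cos Δλ,  σ = 0.9310 rad → d_gc = 5925.2 km
Rhumb line: Δψ = -0.2709, q = Δφ/Δψ = 0.5483, d_rh = R√(Δφ²+q²Δλ²) = 6664.1 km
Excess = 6664.1 − 5925.2 = 738.9 ≈ 739 km

739 km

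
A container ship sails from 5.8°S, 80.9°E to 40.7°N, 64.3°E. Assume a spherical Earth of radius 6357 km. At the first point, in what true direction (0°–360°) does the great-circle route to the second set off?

θ = atan2( sin Δλ·cos φ₂ ,  cos φ₁ sin φ₂ − sin φ₁ cos φ₂ cos Δλ )
  = atan2(-0.2166, +0.7222) = 343.31°

343.3°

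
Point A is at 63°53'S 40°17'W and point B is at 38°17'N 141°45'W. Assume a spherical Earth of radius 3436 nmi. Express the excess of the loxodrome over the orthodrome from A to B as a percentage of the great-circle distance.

Great circle: σ = 2.2459 rad → d_gc = Rσ = 7716.9 nmi
Rhumb: Δφ = +1.7831, Δλ = -1.7709, Δψ = +2.1855, q = Δφ/Δψ = 0.8159 → d_rh = R√(Δφ²+q²Δλ²) = 7885.8 nmi
Excess = (7885.8 − 7716.9) / 7716.9 = 168.9 / 7716.9 = 2.19% ≈ 2.2%

2.2%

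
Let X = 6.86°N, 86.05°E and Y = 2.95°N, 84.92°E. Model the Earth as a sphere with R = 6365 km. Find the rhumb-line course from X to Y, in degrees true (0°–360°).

Meridional parts: M(φ₁)=+0.1200, M(φ₂)=+0.0515 → ΔM = -0.0685;  Δλ = -0.0197 rad
tan C = Δλ / ΔM = +0.2879 → C = 196.06°

196.1°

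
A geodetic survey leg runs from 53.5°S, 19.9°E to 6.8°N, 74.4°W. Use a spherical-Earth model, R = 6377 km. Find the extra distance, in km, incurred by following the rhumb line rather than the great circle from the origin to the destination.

311 km

Great circle: cos σ = sin φ₁ sin φ₂ + cos φ₁ cos φ₂ cos Δλ,  σ = 1.7107 rad → d_gc = 10909.2 km
Rhumb line: Δψ = +1.2284, q = Δφ/Δψ = 0.8568, d_rh = R√(Δφ²+q²Δλ²) = 11220.6 km
Excess = 11220.6 − 10909.2 = 311.4 ≈ 311 km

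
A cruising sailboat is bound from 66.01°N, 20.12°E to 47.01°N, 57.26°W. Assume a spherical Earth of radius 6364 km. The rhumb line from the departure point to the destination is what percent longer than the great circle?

Great circle: σ = 0.7541 rad → d_gc = Rσ = 4799.4 km
Rhumb: Δφ = -0.3316, Δλ = -1.3505, Δψ = -0.6171, q = Δφ/Δψ = 0.5374 → d_rh = R√(Δφ²+q²Δλ²) = 5078.0 km
Excess = (5078.0 − 4799.4) / 4799.4 = 278.6 / 4799.4 = 5.80% ≈ 5.8%

5.8%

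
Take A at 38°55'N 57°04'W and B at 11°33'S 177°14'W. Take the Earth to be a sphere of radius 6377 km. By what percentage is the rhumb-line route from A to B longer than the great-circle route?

Great circle: σ = 2.1046 rad → d_gc = Rσ = 13421.3 km
Rhumb: Δφ = -0.8808, Δλ = -2.0973, Δψ = -0.9414, q = Δφ/Δψ = 0.9357 → d_rh = R√(Δφ²+q²Δλ²) = 13716.7 km
Excess = (13716.7 − 13421.3) / 13421.3 = 295.4 / 13421.3 = 2.20% ≈ 2.2%

2.2%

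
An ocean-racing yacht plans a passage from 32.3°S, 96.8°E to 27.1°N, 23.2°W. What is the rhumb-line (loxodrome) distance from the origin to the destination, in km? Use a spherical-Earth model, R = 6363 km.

Rhumb course C = atan2(Δλ, Δψ) with Δψ = ln[tan(π/4+φ₂/2)/tan(π/4+φ₁/2)] = +1.0879, Δλ = -2.0944 → C = 297.45°
d = R·|Δφ| / |cos C| = 6363·1.03673 / 0.46095 = 14311 km

14311 km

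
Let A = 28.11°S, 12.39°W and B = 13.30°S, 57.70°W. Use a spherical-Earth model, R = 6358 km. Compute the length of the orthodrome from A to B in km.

4949 km

cos σ = sin φ₁ sin φ₂ + cos φ₁ cos φ₂ cos Δλ
      = sin(-28.11°)sin(-13.30°) + cos(-28.11°)cos(-13.30°)cos(-45.31°) = 0.7121
σ = 44.596° → d = Rσ = 6358·0.77835 = 4949 km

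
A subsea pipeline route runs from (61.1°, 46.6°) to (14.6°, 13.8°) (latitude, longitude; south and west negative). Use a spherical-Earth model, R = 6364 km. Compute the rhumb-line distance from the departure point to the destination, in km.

5824 km

Rhumb course C = atan2(Δλ, Δψ) with Δψ = ln[tan(π/4+φ₂/2)/tan(π/4+φ₁/2)] = -1.0984, Δλ = -0.5725 → C = 207.53°
d = R·|Δφ| / |cos C| = 6364·0.81158 / 0.88678 = 5824 km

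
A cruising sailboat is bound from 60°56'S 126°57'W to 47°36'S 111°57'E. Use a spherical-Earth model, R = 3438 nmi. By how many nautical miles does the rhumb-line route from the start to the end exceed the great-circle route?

Great circle: cos σ = sin φ₁ sin φ₂ + cos φ₁ cos φ₂ cos Δλ,  σ = 1.0744 rad → d_gc = 3693.9 nmi
Rhumb line: Δψ = +0.4029, q = Δφ/Δψ = 0.5775, d_rh = R√(Δφ²+q²Δλ²) = 4272.3 nmi
Excess = 4272.3 − 3693.9 = 578.4 ≈ 578 nmi

578 nmi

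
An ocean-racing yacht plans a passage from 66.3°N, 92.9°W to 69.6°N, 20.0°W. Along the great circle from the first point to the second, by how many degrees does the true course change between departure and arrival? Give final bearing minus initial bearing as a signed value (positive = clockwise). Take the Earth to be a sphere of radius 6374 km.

At departure: θ₁ = atan2(sin Δλ cos φ₂, cos φ₁ sin φ₂ − sin φ₁ cos φ₂ cos Δλ) = 49.67°
At arrival: θ₂ = atan2(sin Δλ cos φ₁, −cos φ₂ sin φ₁ + sin φ₂ cos φ₁ cos Δλ) = 118.48°
Δθ = θ₂ − θ₁ = +68.8°

+68.8°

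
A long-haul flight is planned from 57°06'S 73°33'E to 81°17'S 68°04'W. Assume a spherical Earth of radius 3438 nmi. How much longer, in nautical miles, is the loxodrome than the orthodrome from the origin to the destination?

Great circle: cos σ = sin φ₁ sin φ₂ + cos φ₁ cos φ₂ cos Δλ,  σ = 0.6991 rad → d_gc = 2403.6 nmi
Rhumb line: Δψ = -1.3543, q = Δφ/Δψ = 0.3117, d_rh = R√(Δφ²+q²Δλ²) = 3019.8 nmi
Excess = 3019.8 − 2403.6 = 616.2 ≈ 616 nmi

616 nmi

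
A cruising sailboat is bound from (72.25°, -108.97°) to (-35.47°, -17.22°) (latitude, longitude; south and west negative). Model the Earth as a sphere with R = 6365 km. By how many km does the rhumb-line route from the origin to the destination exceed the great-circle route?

395 km

Great circle: cos σ = sin φ₁ sin φ₂ + cos φ₁ cos φ₂ cos Δλ,  σ = 2.1655 rad → d_gc = 13783.2 km
Rhumb line: Δψ = -2.5198, q = Δφ/Δψ = 0.7461, d_rh = R√(Δφ²+q²Δλ²) = 14178.6 km
Excess = 14178.6 − 13783.2 = 395.4 ≈ 395 km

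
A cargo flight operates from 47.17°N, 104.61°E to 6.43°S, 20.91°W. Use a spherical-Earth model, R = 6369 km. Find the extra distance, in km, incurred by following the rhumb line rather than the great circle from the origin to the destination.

648 km

Great circle: cos σ = sin φ₁ sin φ₂ + cos φ₁ cos φ₂ cos Δλ,  σ = 2.0653 rad → d_gc = 13154.0 km
Rhumb line: Δψ = -1.0485, q = Δφ/Δψ = 0.8923, d_rh = R√(Δφ²+q²Δλ²) = 13801.9 km
Excess = 13801.9 − 13154.0 = 647.9 ≈ 648 km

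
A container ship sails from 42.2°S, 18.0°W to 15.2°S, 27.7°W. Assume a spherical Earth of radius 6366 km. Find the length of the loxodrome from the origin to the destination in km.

Δψ = ln[tan(π/4+φ₂/2)/tan(π/4+φ₁/2)] = +0.5454;  Δφ = +0.4712 rad,  Δλ = -0.1693 rad
q = Δφ/Δψ = 0.8640
d = R·√(Δφ² + q²Δλ²) = 6366·0.49342 = 3141 km

3141 km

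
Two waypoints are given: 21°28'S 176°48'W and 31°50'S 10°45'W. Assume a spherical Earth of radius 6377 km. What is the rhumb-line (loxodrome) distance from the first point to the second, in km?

Rhumb course C = atan2(Δλ, Δψ) with Δψ = ln[tan(π/4+φ₂/2)/tan(π/4+φ₁/2)] = -0.2029, Δλ = +2.8981 → C = 94.00°
d = R·|Δφ| / |cos C| = 6377·0.18093 / 0.06982 = 16524 km

16524 km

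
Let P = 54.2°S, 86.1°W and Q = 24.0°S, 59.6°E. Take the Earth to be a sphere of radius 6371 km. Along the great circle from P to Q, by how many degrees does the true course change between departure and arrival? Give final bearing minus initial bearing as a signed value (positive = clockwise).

At departure: θ₁ = atan2(sin Δλ cos φ₂, cos φ₁ sin φ₂ − sin φ₁ cos φ₂ cos Δλ) = 148.80°
At arrival: θ₂ = atan2(sin Δλ cos φ₁, −cos φ₂ sin φ₁ + sin φ₂ cos φ₁ cos Δλ) = 19.37°
Δθ = θ₂ − θ₁ = -129.4°

-129.4°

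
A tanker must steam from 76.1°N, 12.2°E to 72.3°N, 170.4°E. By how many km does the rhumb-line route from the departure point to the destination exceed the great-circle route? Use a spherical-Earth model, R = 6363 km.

Great circle: cos σ = sin φ₁ sin φ₂ + cos φ₁ cos φ₂ cos Δλ,  σ = 0.5415 rad → d_gc = 3445.4 km
Rhumb line: Δψ = -0.2448, q = Δφ/Δψ = 0.2710, d_rh = R√(Δφ²+q²Δλ²) = 4779.5 km
Excess = 4779.5 − 3445.4 = 1334.1 ≈ 1334 km

1334 km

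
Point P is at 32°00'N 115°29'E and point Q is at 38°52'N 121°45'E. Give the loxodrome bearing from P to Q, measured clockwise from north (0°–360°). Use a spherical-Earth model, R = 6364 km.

Meridional parts: M(φ₁)=+0.5900, M(φ₂)=+0.7373 → ΔM = +0.1473;  Δλ = +0.1094 rad
tan C = Δλ / ΔM = +0.7427 → C = 36.60°

36.6°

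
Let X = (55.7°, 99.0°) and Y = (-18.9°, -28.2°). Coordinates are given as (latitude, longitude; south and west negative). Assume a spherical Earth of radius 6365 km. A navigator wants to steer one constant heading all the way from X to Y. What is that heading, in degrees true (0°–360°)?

Meridional parts: M(φ₁)=+1.1757, M(φ₂)=-0.3360 → ΔM = -1.5117;  Δλ = -2.2201 rad
tan C = Δλ / ΔM = +1.4685 → C = 235.75°

235.7°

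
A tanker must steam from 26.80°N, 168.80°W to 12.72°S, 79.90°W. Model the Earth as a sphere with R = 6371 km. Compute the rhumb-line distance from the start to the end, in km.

Rhumb course C = atan2(Δλ, Δψ) with Δψ = ln[tan(π/4+φ₂/2)/tan(π/4+φ₁/2)] = -0.7097, Δλ = +1.5516 → C = 114.58°
d = R·|Δφ| / |cos C| = 6371·0.68975 / 0.41593 = 10565 km

10565 km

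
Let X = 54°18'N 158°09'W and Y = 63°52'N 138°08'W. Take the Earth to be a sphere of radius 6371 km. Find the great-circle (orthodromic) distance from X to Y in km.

1550 km

Haversine: a = sin²(Δφ/2)+cos φ₁ cos φ₂ sin²(Δλ/2) = 0.01472;  σ = 2·atan2(√a,√(1−a))
σ = 13.936° → d = Rσ = 6371·0.24322 = 1550 km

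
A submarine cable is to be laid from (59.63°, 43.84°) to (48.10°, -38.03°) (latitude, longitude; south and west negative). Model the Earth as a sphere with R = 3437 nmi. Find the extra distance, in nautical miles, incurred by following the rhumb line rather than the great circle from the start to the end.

Great circle: cos σ = sin φ₁ sin φ₂ + cos φ₁ cos φ₂ cos Δλ,  σ = 0.8094 rad → d_gc = 2781.9 nmi
Rhumb line: Δψ = -0.3440, q = Δφ/Δψ = 0.5849, d_rh = R√(Δφ²+q²Δλ²) = 2954.8 nmi
Excess = 2954.8 − 2781.9 = 172.9 ≈ 173 nmi

173 nmi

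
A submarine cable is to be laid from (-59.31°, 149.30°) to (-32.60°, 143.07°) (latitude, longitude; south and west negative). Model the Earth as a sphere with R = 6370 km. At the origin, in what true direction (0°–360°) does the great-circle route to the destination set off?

θ = atan2( sin Δλ·cos φ₂ ,  cos φ₁ sin φ₂ − sin φ₁ cos φ₂ cos Δλ )
  = atan2(-0.0914, +0.4452) = 348.40°

348.4°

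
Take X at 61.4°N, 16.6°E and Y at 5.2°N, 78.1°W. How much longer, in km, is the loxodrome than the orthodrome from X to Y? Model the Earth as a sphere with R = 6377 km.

Great circle: cos σ = sin φ₁ sin φ₂ + cos φ₁ cos φ₂ cos Δλ,  σ = 1.5303 rad → d_gc = 9758.6 km
Rhumb line: Δψ = -1.2760, q = Δφ/Δψ = 0.7687, d_rh = R√(Δφ²+q²Δλ²) = 10235.8 km
Excess = 10235.8 − 9758.6 = 477.2 ≈ 477 km

477 km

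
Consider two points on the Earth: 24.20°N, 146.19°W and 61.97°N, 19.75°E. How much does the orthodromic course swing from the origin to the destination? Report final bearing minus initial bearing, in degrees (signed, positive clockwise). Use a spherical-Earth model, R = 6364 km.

At departure: θ₁ = atan2(sin Δλ cos φ₂, cos φ₁ sin φ₂ − sin φ₁ cos φ₂ cos Δλ) = 6.57°
At arrival: θ₂ = atan2(sin Δλ cos φ₁, −cos φ₂ sin φ₁ + sin φ₂ cos φ₁ cos Δλ) = 167.18°
Δθ = θ₂ − θ₁ = +160.6°

+160.6°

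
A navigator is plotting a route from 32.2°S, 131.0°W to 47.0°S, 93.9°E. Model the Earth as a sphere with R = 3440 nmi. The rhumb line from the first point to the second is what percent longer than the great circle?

Great circle: σ = 1.5899 rad → d_gc = Rσ = 5469.1 nmi
Rhumb: Δφ = -0.2583, Δλ = -2.3579, Δψ = -0.3375, q = Δφ/Δψ = 0.7654 → d_rh = R√(Δφ²+q²Δλ²) = 6271.7 nmi
Excess = (6271.7 − 5469.1) / 5469.1 = 802.6 / 5469.1 = 14.68% ≈ 14.7%

14.7%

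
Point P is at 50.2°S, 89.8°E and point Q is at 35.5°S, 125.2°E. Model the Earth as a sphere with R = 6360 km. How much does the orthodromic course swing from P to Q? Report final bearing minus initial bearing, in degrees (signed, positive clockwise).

Initial bearing θ₁ = atan2(sin Δλ cos φ₂, cos φ₁ sin φ₂ − sin φ₁ cos φ₂ cos Δλ) = 73.68°
Final bearing θ₂ = (initial bearing from the destination back to the start) + 180° = 48.99°
Δθ = θ₂ − θ₁ = -24.7°

-24.7°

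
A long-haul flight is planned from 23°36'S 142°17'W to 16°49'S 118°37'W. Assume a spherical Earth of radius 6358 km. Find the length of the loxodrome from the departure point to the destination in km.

2575 km

Δψ = ln[tan(π/4+φ₂/2)/tan(π/4+φ₁/2)] = +0.1263;  Δφ = +0.1184 rad,  Δλ = +0.4131 rad
q = Δφ/Δψ = 0.9377
d = R·√(Δφ² + q²Δλ²) = 6358·0.40504 = 2575 km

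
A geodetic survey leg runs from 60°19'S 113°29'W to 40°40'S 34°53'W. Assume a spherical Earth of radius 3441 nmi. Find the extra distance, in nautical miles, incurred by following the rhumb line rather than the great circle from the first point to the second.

158 nmi

Great circle: cos σ = sin φ₁ sin φ₂ + cos φ₁ cos φ₂ cos Δλ,  σ = 0.8758 rad → d_gc = 3013.6 nmi
Rhumb line: Δψ = +0.5499, q = Δφ/Δψ = 0.6237, d_rh = R√(Δφ²+q²Δλ²) = 3171.8 nmi
Excess = 3171.8 − 3013.6 = 158.2 ≈ 158 nmi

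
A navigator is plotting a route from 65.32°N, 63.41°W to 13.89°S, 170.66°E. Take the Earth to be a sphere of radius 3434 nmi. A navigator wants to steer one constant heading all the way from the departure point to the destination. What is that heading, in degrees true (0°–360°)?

231.2°

Δψ = ln[tan(π/4+φ₂/2)/tan(π/4+φ₁/2)] = -1.7646
Δλ = -2.1979 rad (taken the short way round)
course = atan2(Δλ, Δψ) = 231.24°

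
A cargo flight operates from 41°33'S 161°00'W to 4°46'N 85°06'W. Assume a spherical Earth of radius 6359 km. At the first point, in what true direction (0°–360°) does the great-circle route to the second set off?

θ = atan2( sin Δλ·cos φ₂ ,  cos φ₁ sin φ₂ − sin φ₁ cos φ₂ cos Δλ )
  = atan2(+0.9665, +0.2232) = 77.00°

77.0°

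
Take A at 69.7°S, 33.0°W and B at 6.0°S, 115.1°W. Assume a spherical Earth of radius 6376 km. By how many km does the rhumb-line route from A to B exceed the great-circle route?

391 km

Great circle: cos σ = sin φ₁ sin φ₂ + cos φ₁ cos φ₂ cos Δλ,  σ = 1.4248 rad → d_gc = 9084.6 km
Rhumb line: Δψ = +1.6153, q = Δφ/Δψ = 0.6883, d_rh = R√(Δφ²+q²Δλ²) = 9475.8 km
Excess = 9475.8 − 9084.6 = 391.2 ≈ 391 km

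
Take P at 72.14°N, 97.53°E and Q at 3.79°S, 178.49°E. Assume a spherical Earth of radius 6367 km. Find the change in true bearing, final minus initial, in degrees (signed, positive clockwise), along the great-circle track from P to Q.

+62.6°

At departure: θ₁ = atan2(sin Δλ cos φ₂, cos φ₁ sin φ₂ − sin φ₁ cos φ₂ cos Δλ) = 99.76°
At arrival: θ₂ = atan2(sin Δλ cos φ₁, −cos φ₂ sin φ₁ + sin φ₂ cos φ₁ cos Δλ) = 162.37°
Δθ = θ₂ − θ₁ = +62.6°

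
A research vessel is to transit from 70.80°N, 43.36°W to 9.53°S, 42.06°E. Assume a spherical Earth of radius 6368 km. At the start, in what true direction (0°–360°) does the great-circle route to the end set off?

N = sin Δλ·cos φ₂ = +0.9830;  D = cos φ₁ sin φ₂ − sin φ₁ cos φ₂ cos Δλ = -0.1288
initial course = atan2(N, D) = 97.47°

97.5°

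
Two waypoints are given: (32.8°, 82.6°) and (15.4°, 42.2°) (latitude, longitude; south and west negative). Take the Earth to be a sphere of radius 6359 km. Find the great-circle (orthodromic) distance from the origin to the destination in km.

Haversine: a = sin²(Δφ/2)+cos φ₁ cos φ₂ sin²(Δλ/2) = 0.11950;  σ = 2·atan2(√a,√(1−a))
σ = 40.448° → d = Rσ = 6359·0.70595 = 4489 km

4489 km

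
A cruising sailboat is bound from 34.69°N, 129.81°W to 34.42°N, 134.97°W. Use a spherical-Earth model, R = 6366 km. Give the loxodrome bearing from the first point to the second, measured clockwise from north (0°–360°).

266.4°

Meridional parts: M(φ₁)=+0.6462, M(φ₂)=+0.6405 → ΔM = -0.0057;  Δλ = -0.0901 rad
tan C = Δλ / ΔM = +15.7395 → C = 266.36°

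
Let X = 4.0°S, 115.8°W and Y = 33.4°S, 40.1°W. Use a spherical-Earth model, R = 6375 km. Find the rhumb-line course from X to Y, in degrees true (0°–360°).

Meridional parts: M(φ₁)=-0.0699, M(φ₂)=-0.6191 → ΔM = -0.5492;  Δλ = +1.3212 rad
tan C = Δλ / ΔM = -2.4057 → C = 112.57°

112.6°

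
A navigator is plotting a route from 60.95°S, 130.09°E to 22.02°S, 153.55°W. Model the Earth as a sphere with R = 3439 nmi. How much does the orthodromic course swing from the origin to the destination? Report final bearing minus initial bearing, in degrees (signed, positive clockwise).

-57.8°

At departure: θ₁ = atan2(sin Δλ cos φ₂, cos φ₁ sin φ₂ − sin φ₁ cos φ₂ cos Δλ) = 89.42°
At arrival: θ₂ = atan2(sin Δλ cos φ₁, −cos φ₂ sin φ₁ + sin φ₂ cos φ₁ cos Δλ) = 31.58°
Δθ = θ₂ − θ₁ = -57.8°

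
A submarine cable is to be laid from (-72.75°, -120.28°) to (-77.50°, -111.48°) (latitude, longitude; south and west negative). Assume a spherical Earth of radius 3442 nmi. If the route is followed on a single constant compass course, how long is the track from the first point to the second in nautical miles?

315 nmi

Rhumb course C = atan2(Δλ, Δψ) with Δψ = ln[tan(π/4+φ₂/2)/tan(π/4+φ₁/2)] = -0.3257, Δλ = +0.1536 → C = 154.75°
d = R·|Δφ| / |cos C| = 3442·0.08290 / 0.90448 = 315 nmi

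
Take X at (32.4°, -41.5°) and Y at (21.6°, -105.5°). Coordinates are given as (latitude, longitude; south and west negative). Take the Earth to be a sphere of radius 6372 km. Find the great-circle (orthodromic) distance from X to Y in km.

Haversine: a = sin²(Δφ/2)+cos φ₁ cos φ₂ sin²(Δλ/2) = 0.22931;  σ = 2·atan2(√a,√(1−a))
σ = 57.222° → d = Rσ = 6372·0.99871 = 6364 km

6364 km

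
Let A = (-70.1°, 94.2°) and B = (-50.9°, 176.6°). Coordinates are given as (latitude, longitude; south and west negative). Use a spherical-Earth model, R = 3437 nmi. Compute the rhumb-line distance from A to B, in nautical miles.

Δψ = ln[tan(π/4+φ₂/2)/tan(π/4+φ₁/2)] = +0.7052;  Δφ = +0.3351 rad,  Δλ = +1.4382 rad
q = Δφ/Δψ = 0.4752
d = R·√(Δφ² + q²Δλ²) = 3437·0.76115 = 2616 nmi

2616 nmi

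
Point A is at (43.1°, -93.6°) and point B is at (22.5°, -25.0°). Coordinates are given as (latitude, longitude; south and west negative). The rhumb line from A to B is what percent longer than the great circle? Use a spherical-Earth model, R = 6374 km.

Great circle: σ = 1.0384 rad → d_gc = Rσ = 6618.6 km
Rhumb: Δφ = -0.3595, Δλ = +1.1973, Δψ = -0.4320, q = Δφ/Δψ = 0.8322 → d_rh = R√(Δφ²+q²Δλ²) = 6751.9 km
Excess = (6751.9 − 6618.6) / 6618.6 = 133.3 / 6618.6 = 2.01% ≈ 2.0%

2.0%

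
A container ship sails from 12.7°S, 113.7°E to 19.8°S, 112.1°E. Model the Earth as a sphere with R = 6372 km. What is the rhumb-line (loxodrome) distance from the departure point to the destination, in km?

Rhumb course C = atan2(Δλ, Δψ) with Δψ = ln[tan(π/4+φ₂/2)/tan(π/4+φ₁/2)] = -0.1292, Δλ = -0.0279 → C = 192.20°
d = R·|Δφ| / |cos C| = 6372·0.12392 / 0.97742 = 808 km

808 km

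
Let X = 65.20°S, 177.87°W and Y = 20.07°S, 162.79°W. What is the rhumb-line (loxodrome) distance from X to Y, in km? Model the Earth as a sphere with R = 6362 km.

5139 km

Δψ = ln[tan(π/4+φ₂/2)/tan(π/4+φ₁/2)] = +1.1571;  Δφ = +0.7877 rad,  Δλ = +0.2632 rad
q = Δφ/Δψ = 0.6807
d = R·√(Δφ² + q²Δλ²) = 6362·0.80779 = 5139 km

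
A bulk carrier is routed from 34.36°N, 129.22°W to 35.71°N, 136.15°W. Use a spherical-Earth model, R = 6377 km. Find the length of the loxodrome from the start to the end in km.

649 km

Δψ = ln[tan(π/4+φ₂/2)/tan(π/4+φ₁/2)] = +0.0288;  Δφ = +0.0236 rad,  Δλ = -0.1210 rad
q = Δφ/Δψ = 0.8188
d = R·√(Δφ² + q²Δλ²) = 6377·0.10179 = 649 km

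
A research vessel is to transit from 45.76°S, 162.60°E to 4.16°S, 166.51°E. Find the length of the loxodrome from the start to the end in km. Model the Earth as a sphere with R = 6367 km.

Rhumb course C = atan2(Δλ, Δψ) with Δψ = ln[tan(π/4+φ₂/2)/tan(π/4+φ₁/2)] = +0.8276, Δλ = +0.0682 → C = 4.71°
d = R·|Δφ| / |cos C| = 6367·0.72606 / 0.99662 = 4638 km

4638 km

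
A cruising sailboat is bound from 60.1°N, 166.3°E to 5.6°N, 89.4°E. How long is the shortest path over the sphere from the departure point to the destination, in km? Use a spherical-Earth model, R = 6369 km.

Haversine: a = sin²(Δφ/2)+cos φ₁ cos φ₂ sin²(Δλ/2) = 0.40148;  σ = 2·atan2(√a,√(1−a))
σ = 78.636° → d = Rσ = 6369·1.37246 = 8741 km

8741 km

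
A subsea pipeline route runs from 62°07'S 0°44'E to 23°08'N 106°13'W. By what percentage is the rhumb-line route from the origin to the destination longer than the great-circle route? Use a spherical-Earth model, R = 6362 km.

3.6%

Great circle: σ = 2.0631 rad → d_gc = Rσ = 13125.3 km
Rhumb: Δφ = +1.4879, Δλ = -1.8666, Δψ = +1.8085, q = Δφ/Δψ = 0.8227 → d_rh = R√(Δφ²+q²Δλ²) = 13603.7 km
Excess = (13603.7 − 13125.3) / 13125.3 = 478.4 / 13125.3 = 3.64% ≈ 3.6%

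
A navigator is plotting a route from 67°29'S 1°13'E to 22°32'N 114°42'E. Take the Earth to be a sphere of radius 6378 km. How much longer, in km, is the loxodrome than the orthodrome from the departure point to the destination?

720 km

Great circle: cos σ = sin φ₁ sin φ₂ + cos φ₁ cos φ₂ cos Δλ,  σ = 2.0886 rad → d_gc = 13321.0 km
Rhumb line: Δψ = +2.0180, q = Δφ/Δψ = 0.7786, d_rh = R√(Δφ²+q²Δλ²) = 14040.6 km
Excess = 14040.6 − 13321.0 = 719.6 ≈ 720 km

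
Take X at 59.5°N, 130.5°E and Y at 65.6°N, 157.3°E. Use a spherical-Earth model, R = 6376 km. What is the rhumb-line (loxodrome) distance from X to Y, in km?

Rhumb course C = atan2(Δλ, Δψ) with Δψ = ln[tan(π/4+φ₂/2)/tan(π/4+φ₁/2)] = +0.2319, Δλ = +0.4677 → C = 63.63°
d = R·|Δφ| / |cos C| = 6376·0.10647 / 0.44416 = 1528 km

1528 km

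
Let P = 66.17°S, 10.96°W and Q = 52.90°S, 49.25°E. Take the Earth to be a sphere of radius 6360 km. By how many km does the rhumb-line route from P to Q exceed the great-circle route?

Great circle: cos σ = sin φ₁ sin φ₂ + cos φ₁ cos φ₂ cos Δλ,  σ = 0.5535 rad → d_gc = 3520.5 km
Rhumb line: Δψ = +0.4639, q = Δφ/Δψ = 0.4992, d_rh = R√(Δφ²+q²Δλ²) = 3647.2 km
Excess = 3647.2 − 3520.5 = 126.7 ≈ 127 km

127 km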